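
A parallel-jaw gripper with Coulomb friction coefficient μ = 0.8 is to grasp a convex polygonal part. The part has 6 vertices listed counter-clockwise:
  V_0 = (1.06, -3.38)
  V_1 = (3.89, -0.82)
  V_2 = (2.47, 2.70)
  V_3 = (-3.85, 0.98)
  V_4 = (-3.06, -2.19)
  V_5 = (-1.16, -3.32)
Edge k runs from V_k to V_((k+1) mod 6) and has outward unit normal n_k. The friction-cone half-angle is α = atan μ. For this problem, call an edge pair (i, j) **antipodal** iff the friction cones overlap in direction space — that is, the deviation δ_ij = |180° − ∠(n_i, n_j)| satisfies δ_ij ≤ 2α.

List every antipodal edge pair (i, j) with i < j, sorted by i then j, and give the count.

α = atan 0.8 = 38.66°;  2α = 77.32°
n_0 = (+0.6708, -0.7416)
n_1 = (+0.9274, +0.3741)
n_2 = (-0.2626, +0.9649)
n_3 = (-0.9703, -0.2418)
n_4 = (-0.5112, -0.8595)
n_5 = (-0.0270, -0.9996)
  (0,1): δ = 110.16°  ·
  (0,2): δ = 26.91°  ✓
  (0,3): δ = 61.86°  ✓
  (0,4): δ = 107.13°  ·
  (0,5): δ = 136.32°  ·
  (1,2): δ = 96.75°  ·
  (1,3): δ = 7.98°  ✓
  (1,4): δ = 37.29°  ✓
  (1,5): δ = 66.48°  ✓
  (2,3): δ = 91.23°  ·
  (2,4): δ = 45.97°  ✓
  (2,5): δ = 16.77°  ✓
  (3,4): δ = 134.74°  ·
  (3,5): δ = 105.54°  ·
  (4,5): δ = 150.81°  ·
antipodal pairs: 7

count = 7; pairs: (0,2), (0,3), (1,3), (1,4), (1,5), (2,4), (2,5)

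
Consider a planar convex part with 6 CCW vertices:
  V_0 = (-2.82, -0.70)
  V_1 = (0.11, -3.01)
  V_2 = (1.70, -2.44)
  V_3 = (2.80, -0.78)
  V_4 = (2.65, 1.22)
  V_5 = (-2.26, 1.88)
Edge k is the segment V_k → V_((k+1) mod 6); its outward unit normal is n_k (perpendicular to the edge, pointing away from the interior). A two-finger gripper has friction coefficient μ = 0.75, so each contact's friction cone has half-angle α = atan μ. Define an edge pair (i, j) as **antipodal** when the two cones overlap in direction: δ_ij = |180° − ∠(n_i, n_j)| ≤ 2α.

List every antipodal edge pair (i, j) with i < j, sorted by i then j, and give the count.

α = atan 0.75 = 36.87°;  2α = 73.74°
n_0 = (-0.6191, -0.7853)
n_1 = (+0.3375, -0.9413)
n_2 = (+0.8336, -0.5524)
n_3 = (+0.9972, +0.0748)
n_4 = (+0.1332, +0.9911)
n_5 = (-0.9772, +0.2121)
  (0,1): δ = 122.03°  ·
  (0,2): δ = 85.28°  ·
  (0,3): δ = 47.46°  ✓
  (0,4): δ = 30.60°  ✓
  (0,5): δ = 116.01°  ·
  (1,2): δ = 143.25°  ·
  (1,3): δ = 105.43°  ·
  (1,4): δ = 27.38°  ✓
  (1,5): δ = 58.03°  ✓
  (2,3): δ = 142.18°  ·
  (2,4): δ = 64.13°  ✓
  (2,5): δ = 21.28°  ✓
  (3,4): δ = 101.94°  ·
  (3,5): δ = 16.54°  ✓
  (4,5): δ = 94.59°  ·
antipodal pairs: 7

count = 7; pairs: (0,3), (0,4), (1,4), (1,5), (2,4), (2,5), (3,5)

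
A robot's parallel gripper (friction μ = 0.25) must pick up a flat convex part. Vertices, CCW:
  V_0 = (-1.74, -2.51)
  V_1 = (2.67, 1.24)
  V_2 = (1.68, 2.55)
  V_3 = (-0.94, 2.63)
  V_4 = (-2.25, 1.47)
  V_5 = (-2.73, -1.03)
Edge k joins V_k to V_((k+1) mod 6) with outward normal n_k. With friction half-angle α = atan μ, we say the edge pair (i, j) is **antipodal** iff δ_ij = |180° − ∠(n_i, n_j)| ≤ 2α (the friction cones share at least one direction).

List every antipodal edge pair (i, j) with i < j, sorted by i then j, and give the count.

count = 2; pairs: (0,3), (1,5)

α = atan 0.25 = 14.04°;  2α = 28.07°
n_0 = (+0.6478, -0.7618)
n_1 = (+0.7978, +0.6029)
n_2 = (+0.0305, +0.9995)
n_3 = (-0.6629, +0.7487)
n_4 = (-0.9821, +0.1886)
n_5 = (-0.8312, -0.5560)
  (0,1): δ = 93.30°  ·
  (0,2): δ = 42.12°  ·
  (0,3): δ = 1.15°  ✓
  (0,4): δ = 38.76°  ·
  (0,5): δ = 83.40°  ·
  (1,2): δ = 128.83°  ·
  (1,3): δ = 85.55°  ·
  (1,4): δ = 47.95°  ·
  (1,5): δ = 3.30°  ✓
  (2,3): δ = 136.73°  ·
  (2,4): δ = 99.12°  ·
  (2,5): δ = 54.47°  ·
  (3,4): δ = 142.39°  ·
  (3,5): δ = 97.75°  ·
  (4,5): δ = 135.35°  ·
antipodal pairs: 2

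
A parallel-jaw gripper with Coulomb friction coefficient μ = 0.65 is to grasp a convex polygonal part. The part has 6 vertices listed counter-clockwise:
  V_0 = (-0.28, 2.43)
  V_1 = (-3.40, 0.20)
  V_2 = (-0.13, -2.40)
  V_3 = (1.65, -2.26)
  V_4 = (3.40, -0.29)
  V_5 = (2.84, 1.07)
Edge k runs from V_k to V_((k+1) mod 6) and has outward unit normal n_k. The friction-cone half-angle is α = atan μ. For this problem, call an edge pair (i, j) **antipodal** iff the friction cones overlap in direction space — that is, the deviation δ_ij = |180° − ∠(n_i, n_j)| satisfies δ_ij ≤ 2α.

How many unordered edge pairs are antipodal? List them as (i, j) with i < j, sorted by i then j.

count = 5; pairs: (0,2), (0,3), (1,4), (1,5), (2,5)

α = atan 0.65 = 33.02°;  2α = 66.05°
n_0 = (-0.5815, +0.8136)
n_1 = (-0.6224, -0.7827)
n_2 = (+0.0784, -0.9969)
n_3 = (+0.7476, -0.6641)
n_4 = (+0.9247, +0.3807)
n_5 = (+0.3996, +0.9167)
  (0,1): δ = 74.04°  ·
  (0,2): δ = 31.06°  ✓
  (0,3): δ = 12.83°  ✓
  (0,4): δ = 76.83°  ·
  (0,5): δ = 120.89°  ·
  (1,2): δ = 137.01°  ·
  (1,3): δ = 93.13°  ·
  (1,4): δ = 29.13°  ✓
  (1,5): δ = 14.94°  ✓
  (2,3): δ = 136.11°  ·
  (2,4): δ = 72.12°  ·
  (2,5): δ = 28.05°  ✓
  (3,4): δ = 116.00°  ·
  (3,5): δ = 71.94°  ·
  (4,5): δ = 135.93°  ·
antipodal pairs: 5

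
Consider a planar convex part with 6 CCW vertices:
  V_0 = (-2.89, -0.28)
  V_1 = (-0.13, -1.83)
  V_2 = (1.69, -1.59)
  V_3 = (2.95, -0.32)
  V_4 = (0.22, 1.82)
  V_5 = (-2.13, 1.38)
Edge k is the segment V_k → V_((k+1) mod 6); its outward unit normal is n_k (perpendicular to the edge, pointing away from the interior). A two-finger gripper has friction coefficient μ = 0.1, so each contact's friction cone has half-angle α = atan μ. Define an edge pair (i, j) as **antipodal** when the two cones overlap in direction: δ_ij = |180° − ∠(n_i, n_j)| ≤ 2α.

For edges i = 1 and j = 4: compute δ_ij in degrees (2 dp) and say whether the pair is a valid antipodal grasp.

α = atan 0.1 = 5.71°;  2α = 11.42°
edge 1: e_1 = (+1.82, +0.24);  n_1 = (+0.1307, -0.9914)
edge 4: e_4 = (-2.35, -0.44);  n_4 = (-0.1840, +0.9829)
∠(n_1, n_4) = 176.91°
δ = |180° − 176.91°| = 3.09°
3.09° ≤ 2α = 11.42°  →  valid

δ = 3.09°, valid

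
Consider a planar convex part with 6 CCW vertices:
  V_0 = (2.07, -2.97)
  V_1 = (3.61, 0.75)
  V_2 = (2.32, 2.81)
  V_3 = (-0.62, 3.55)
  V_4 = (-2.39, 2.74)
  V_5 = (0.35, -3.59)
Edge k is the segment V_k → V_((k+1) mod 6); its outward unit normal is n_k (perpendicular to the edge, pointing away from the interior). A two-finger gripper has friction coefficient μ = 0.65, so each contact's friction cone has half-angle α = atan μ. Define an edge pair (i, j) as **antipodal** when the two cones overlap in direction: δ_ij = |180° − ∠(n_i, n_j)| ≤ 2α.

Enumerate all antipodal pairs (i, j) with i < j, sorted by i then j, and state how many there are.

count = 6; pairs: (0,3), (0,4), (1,4), (2,4), (2,5), (3,5)

α = atan 0.65 = 33.02°;  2α = 66.05°
n_0 = (+0.9240, -0.3825)
n_1 = (+0.8475, +0.5307)
n_2 = (+0.2441, +0.9698)
n_3 = (-0.4161, +0.9093)
n_4 = (-0.9177, -0.3972)
n_5 = (+0.3391, -0.9407)
  (0,1): δ = 125.46°  ·
  (0,2): δ = 81.64°  ·
  (0,3): δ = 42.92°  ✓
  (0,4): δ = 45.89°  ✓
  (0,5): δ = 132.31°  ·
  (1,2): δ = 136.18°  ·
  (1,3): δ = 97.47°  ·
  (1,4): δ = 8.65°  ✓
  (1,5): δ = 77.77°  ·
  (2,3): δ = 141.28°  ·
  (2,4): δ = 52.47°  ✓
  (2,5): δ = 33.95°  ✓
  (3,4): δ = 91.18°  ·
  (3,5): δ = 4.77°  ✓
  (4,5): δ = 93.58°  ·
antipodal pairs: 6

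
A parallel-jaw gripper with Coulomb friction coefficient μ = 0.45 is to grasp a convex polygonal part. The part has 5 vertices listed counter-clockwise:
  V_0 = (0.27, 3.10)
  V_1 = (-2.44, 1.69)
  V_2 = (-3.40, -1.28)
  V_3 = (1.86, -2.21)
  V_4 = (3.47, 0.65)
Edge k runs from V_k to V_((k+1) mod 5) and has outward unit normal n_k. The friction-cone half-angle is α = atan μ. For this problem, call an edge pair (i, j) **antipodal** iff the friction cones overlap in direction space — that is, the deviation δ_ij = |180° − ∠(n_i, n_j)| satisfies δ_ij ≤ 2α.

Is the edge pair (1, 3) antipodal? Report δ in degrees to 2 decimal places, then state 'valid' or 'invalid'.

δ = 11.46°, valid

α = atan 0.45 = 24.23°;  2α = 48.46°
edge 1: e_1 = (-0.96, -2.97);  n_1 = (-0.9515, +0.3076)
edge 3: e_3 = (+1.61, +2.86);  n_3 = (+0.8714, -0.4906)
∠(n_1, n_3) = 168.54°
δ = |180° − 168.54°| = 11.46°
11.46° ≤ 2α = 48.46°  →  valid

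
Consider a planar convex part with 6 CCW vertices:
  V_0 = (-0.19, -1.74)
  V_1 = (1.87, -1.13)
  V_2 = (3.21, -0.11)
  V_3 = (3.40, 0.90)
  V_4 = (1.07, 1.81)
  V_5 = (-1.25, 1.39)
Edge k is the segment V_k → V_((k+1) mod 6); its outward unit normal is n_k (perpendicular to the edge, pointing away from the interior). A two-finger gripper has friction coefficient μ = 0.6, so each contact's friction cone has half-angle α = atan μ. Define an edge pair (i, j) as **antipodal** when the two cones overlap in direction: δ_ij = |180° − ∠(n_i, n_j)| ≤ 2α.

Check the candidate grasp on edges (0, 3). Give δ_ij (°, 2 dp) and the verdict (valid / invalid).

δ = 37.83°, valid

α = atan 0.6 = 30.96°;  2α = 61.93°
edge 0: e_0 = (+2.06, +0.61);  n_0 = (+0.2839, -0.9588)
edge 3: e_3 = (-2.33, +0.91);  n_3 = (+0.3638, +0.9315)
∠(n_0, n_3) = 142.17°
δ = |180° − 142.17°| = 37.83°
37.83° ≤ 2α = 61.93°  →  valid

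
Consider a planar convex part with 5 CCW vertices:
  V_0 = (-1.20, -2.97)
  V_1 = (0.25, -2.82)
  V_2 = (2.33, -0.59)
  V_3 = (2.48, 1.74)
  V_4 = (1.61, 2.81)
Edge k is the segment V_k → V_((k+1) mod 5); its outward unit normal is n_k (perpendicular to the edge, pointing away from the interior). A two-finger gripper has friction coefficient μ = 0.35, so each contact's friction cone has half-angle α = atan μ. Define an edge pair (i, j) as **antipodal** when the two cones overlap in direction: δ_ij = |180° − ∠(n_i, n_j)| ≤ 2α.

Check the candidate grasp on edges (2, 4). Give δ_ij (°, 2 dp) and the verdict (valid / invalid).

α = atan 0.35 = 19.29°;  2α = 38.58°
edge 2: e_2 = (+0.15, +2.33);  n_2 = (+0.9979, -0.0642)
edge 4: e_4 = (-2.81, -5.78);  n_4 = (-0.8994, +0.4372)
∠(n_2, n_4) = 157.76°
δ = |180° − 157.76°| = 22.24°
22.24° ≤ 2α = 38.58°  →  valid

δ = 22.24°, valid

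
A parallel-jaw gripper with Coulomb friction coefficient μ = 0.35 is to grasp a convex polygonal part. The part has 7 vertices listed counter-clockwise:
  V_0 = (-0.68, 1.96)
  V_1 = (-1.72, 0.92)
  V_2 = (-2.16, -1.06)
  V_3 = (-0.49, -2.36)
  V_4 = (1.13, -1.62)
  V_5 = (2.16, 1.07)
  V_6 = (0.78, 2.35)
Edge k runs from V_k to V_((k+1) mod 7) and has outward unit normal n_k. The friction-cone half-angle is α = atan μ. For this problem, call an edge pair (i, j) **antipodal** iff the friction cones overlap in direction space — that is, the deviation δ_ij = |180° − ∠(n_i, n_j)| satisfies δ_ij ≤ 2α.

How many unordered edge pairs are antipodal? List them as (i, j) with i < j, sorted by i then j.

count = 5; pairs: (0,3), (0,4), (1,4), (2,5), (3,6)

α = atan 0.35 = 19.29°;  2α = 38.58°
n_0 = (-0.7071, +0.7071)
n_1 = (-0.9762, +0.2169)
n_2 = (-0.6143, -0.7891)
n_3 = (+0.4155, -0.9096)
n_4 = (+0.9339, -0.3576)
n_5 = (+0.6800, +0.7332)
n_6 = (-0.2581, +0.9661)
  (0,1): δ = 147.53°  ·
  (0,2): δ = 82.90°  ·
  (0,3): δ = 20.45°  ✓
  (0,4): δ = 24.05°  ✓
  (0,5): δ = 92.15°  ·
  (0,6): δ = 149.96°  ·
  (1,2): δ = 115.37°  ·
  (1,3): δ = 52.92°  ·
  (1,4): δ = 8.42°  ✓
  (1,5): δ = 59.68°  ·
  (1,6): δ = 117.48°  ·
  (2,3): δ = 117.55°  ·
  (2,4): δ = 73.05°  ·
  (2,5): δ = 4.95°  ✓
  (2,6): δ = 52.85°  ·
  (3,4): δ = 135.50°  ·
  (3,5): δ = 67.40°  ·
  (3,6): δ = 9.59°  ✓
  (4,5): δ = 111.90°  ·
  (4,6): δ = 54.09°  ·
  (5,6): δ = 122.20°  ·
antipodal pairs: 5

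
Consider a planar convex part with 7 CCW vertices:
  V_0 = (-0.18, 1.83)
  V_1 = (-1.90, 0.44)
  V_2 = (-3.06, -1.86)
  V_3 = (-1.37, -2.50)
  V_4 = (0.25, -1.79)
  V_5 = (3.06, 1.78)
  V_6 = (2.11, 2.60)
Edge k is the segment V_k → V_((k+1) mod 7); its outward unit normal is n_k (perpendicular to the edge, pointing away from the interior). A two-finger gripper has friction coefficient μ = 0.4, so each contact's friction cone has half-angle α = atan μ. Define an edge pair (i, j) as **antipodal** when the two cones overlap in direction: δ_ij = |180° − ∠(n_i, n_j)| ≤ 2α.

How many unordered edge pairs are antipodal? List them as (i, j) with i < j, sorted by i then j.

α = atan 0.4 = 21.80°;  2α = 43.60°
n_0 = (-0.6285, +0.7778)
n_1 = (-0.8929, +0.4503)
n_2 = (-0.3542, -0.9352)
n_3 = (+0.4014, -0.9159)
n_4 = (+0.7858, -0.6185)
n_5 = (+0.6534, +0.7570)
n_6 = (-0.3187, +0.9479)
  (0,1): δ = 155.71°  ·
  (0,2): δ = 59.68°  ·
  (0,3): δ = 15.28°  ✓
  (0,4): δ = 12.85°  ✓
  (0,5): δ = 100.26°  ·
  (0,6): δ = 159.64°  ·
  (1,2): δ = 83.98°  ·
  (1,3): δ = 39.57°  ✓
  (1,4): δ = 11.44°  ✓
  (1,5): δ = 75.96°  ·
  (1,6): δ = 135.35°  ·
  (2,3): δ = 135.59°  ·
  (2,4): δ = 107.47°  ·
  (2,5): δ = 20.06°  ✓
  (2,6): δ = 39.33°  ✓
  (3,4): δ = 151.87°  ·
  (3,5): δ = 64.47°  ·
  (3,6): δ = 5.08°  ✓
  (4,5): δ = 92.59°  ·
  (4,6): δ = 33.21°  ✓
  (5,6): δ = 120.62°  ·
antipodal pairs: 8

count = 8; pairs: (0,3), (0,4), (1,3), (1,4), (2,5), (2,6), (3,6), (4,6)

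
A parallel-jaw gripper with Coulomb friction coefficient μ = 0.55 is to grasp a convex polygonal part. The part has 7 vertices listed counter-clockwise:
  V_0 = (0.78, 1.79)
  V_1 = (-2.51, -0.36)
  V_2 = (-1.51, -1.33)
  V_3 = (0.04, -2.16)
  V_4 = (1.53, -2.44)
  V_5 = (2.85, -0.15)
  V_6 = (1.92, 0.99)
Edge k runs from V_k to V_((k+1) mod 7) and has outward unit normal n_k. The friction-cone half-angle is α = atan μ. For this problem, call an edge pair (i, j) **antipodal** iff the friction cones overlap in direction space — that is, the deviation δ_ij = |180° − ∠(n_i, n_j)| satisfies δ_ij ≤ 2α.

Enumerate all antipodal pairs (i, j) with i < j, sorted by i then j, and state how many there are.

count = 8; pairs: (0,3), (0,4), (1,5), (1,6), (2,5), (2,6), (3,5), (3,6)

α = atan 0.55 = 28.81°;  2α = 57.62°
n_0 = (-0.5470, +0.8371)
n_1 = (-0.6963, -0.7178)
n_2 = (-0.4721, -0.8816)
n_3 = (-0.1847, -0.9828)
n_4 = (+0.8664, -0.4994)
n_5 = (+0.7749, +0.6321)
n_6 = (+0.5744, +0.8186)
  (0,1): δ = 77.29°  ·
  (0,2): δ = 61.33°  ·
  (0,3): δ = 43.81°  ✓
  (0,4): δ = 26.88°  ✓
  (0,5): δ = 96.04°  ·
  (0,6): δ = 111.78°  ·
  (1,2): δ = 164.04°  ·
  (1,3): δ = 146.52°  ·
  (1,4): δ = 75.83°  ·
  (1,5): δ = 6.67°  ✓
  (1,6): δ = 9.07°  ✓
  (2,3): δ = 162.47°  ·
  (2,4): δ = 91.79°  ·
  (2,5): δ = 22.62°  ✓
  (2,6): δ = 6.89°  ✓
  (3,4): δ = 109.32°  ·
  (3,5): δ = 40.15°  ✓
  (3,6): δ = 24.42°  ✓
  (4,5): δ = 110.83°  ·
  (4,6): δ = 95.10°  ·
  (5,6): δ = 164.27°  ·
antipodal pairs: 8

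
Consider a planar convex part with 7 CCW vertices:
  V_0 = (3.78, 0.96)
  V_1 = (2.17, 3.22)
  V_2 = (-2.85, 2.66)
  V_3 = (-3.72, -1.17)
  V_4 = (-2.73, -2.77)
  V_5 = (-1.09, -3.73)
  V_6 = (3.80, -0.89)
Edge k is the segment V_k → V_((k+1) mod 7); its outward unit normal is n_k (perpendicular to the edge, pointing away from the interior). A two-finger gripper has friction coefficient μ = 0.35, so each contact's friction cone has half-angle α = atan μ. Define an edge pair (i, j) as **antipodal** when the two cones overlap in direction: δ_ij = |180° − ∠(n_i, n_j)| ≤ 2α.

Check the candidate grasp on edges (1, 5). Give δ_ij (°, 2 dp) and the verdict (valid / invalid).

δ = 23.78°, valid

α = atan 0.35 = 19.29°;  2α = 38.58°
edge 1: e_1 = (-5.02, -0.56);  n_1 = (-0.1109, +0.9938)
edge 5: e_5 = (+4.89, +2.84);  n_5 = (+0.5022, -0.8647)
∠(n_1, n_5) = 156.22°
δ = |180° − 156.22°| = 23.78°
23.78° ≤ 2α = 38.58°  →  valid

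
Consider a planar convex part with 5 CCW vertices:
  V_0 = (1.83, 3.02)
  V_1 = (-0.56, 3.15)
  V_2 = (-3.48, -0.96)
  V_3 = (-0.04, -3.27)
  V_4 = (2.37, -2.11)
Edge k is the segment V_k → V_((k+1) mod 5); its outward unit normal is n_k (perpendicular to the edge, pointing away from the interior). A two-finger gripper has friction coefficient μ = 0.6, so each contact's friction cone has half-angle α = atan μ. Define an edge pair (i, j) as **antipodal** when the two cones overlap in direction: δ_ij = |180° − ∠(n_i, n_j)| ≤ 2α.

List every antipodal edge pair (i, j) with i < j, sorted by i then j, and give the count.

count = 5; pairs: (0,2), (0,3), (1,3), (1,4), (2,4)

α = atan 0.6 = 30.96°;  2α = 61.93°
n_0 = (+0.0543, +0.9985)
n_1 = (-0.8152, +0.5792)
n_2 = (-0.5575, -0.8302)
n_3 = (+0.4337, -0.9011)
n_4 = (+0.9945, +0.1047)
  (0,1): δ = 122.28°  ·
  (0,2): δ = 30.77°  ✓
  (0,3): δ = 28.82°  ✓
  (0,4): δ = 99.12°  ·
  (1,2): δ = 88.49°  ·
  (1,3): δ = 28.90°  ✓
  (1,4): δ = 41.40°  ✓
  (2,3): δ = 120.42°  ·
  (2,4): δ = 50.11°  ✓
  (3,4): δ = 109.69°  ·
antipodal pairs: 5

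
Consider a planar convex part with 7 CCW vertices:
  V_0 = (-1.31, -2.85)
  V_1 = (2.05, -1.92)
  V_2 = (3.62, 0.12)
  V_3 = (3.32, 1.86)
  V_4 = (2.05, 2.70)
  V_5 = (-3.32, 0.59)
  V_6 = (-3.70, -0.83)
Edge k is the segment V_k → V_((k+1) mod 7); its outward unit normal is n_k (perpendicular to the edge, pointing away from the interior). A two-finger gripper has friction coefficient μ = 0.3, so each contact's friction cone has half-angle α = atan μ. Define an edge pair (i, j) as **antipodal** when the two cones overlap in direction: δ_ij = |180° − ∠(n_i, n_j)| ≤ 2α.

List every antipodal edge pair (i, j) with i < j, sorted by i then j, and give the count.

α = atan 0.3 = 16.70°;  2α = 33.40°
n_0 = (+0.2668, -0.9638)
n_1 = (+0.7925, -0.6099)
n_2 = (+0.9855, +0.1699)
n_3 = (+0.5517, +0.8341)
n_4 = (-0.3657, +0.9307)
n_5 = (-0.9660, +0.2585)
n_6 = (-0.6455, -0.7637)
  (0,1): δ = 143.05°  ·
  (0,2): δ = 95.69°  ·
  (0,3): δ = 48.95°  ·
  (0,4): δ = 5.98°  ✓
  (0,5): δ = 59.55°  ·
  (0,6): δ = 124.32°  ·
  (1,2): δ = 132.64°  ·
  (1,3): δ = 85.90°  ·
  (1,4): δ = 30.97°  ✓
  (1,5): δ = 22.60°  ✓
  (1,6): δ = 87.38°  ·
  (2,3): δ = 133.26°  ·
  (2,4): δ = 78.33°  ·
  (2,5): δ = 24.76°  ✓
  (2,6): δ = 40.01°  ·
  (3,4): δ = 125.07°  ·
  (3,5): δ = 71.50°  ·
  (3,6): δ = 6.72°  ✓
  (4,5): δ = 126.43°  ·
  (4,6): δ = 61.66°  ·
  (5,6): δ = 115.22°  ·
antipodal pairs: 5

count = 5; pairs: (0,4), (1,4), (1,5), (2,5), (3,6)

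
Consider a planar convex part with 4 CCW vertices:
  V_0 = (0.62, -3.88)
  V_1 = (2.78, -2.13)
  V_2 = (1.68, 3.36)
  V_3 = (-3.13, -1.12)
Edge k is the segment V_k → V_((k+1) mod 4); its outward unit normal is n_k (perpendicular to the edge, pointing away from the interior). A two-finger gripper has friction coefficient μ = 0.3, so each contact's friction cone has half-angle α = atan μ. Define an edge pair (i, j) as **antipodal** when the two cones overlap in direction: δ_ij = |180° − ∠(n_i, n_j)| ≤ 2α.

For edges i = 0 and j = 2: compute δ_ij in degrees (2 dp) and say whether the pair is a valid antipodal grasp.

α = atan 0.3 = 16.70°;  2α = 33.40°
edge 0: e_0 = (+2.16, +1.75);  n_0 = (+0.6295, -0.7770)
edge 2: e_2 = (-4.81, -4.48);  n_2 = (-0.6816, +0.7318)
∠(n_0, n_2) = 176.05°
δ = |180° − 176.05°| = 3.95°
3.95° ≤ 2α = 33.40°  →  valid

δ = 3.95°, valid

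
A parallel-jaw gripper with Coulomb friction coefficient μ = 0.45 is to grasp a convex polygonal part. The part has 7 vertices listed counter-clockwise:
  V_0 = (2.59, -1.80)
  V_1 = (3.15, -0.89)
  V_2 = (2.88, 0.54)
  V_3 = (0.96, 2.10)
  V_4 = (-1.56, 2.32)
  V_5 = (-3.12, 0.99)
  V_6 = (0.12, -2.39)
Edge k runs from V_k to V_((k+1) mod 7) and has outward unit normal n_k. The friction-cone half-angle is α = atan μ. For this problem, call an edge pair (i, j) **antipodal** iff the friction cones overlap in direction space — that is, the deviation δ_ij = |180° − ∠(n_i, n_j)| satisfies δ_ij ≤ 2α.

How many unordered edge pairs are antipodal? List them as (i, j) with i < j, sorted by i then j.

count = 6; pairs: (0,4), (1,5), (2,5), (3,5), (3,6), (4,6)

α = atan 0.45 = 24.23°;  2α = 48.46°
n_0 = (+0.8517, -0.5241)
n_1 = (+0.9826, +0.1855)
n_2 = (+0.6306, +0.7761)
n_3 = (+0.0870, +0.9962)
n_4 = (-0.6488, +0.7610)
n_5 = (-0.7219, -0.6920)
n_6 = (+0.2323, -0.9726)
  (0,1): δ = 137.70°  ·
  (0,2): δ = 97.49°  ·
  (0,3): δ = 63.38°  ·
  (0,4): δ = 17.94°  ✓
  (0,5): δ = 75.40°  ·
  (0,6): δ = 135.04°  ·
  (1,2): δ = 139.79°  ·
  (1,3): δ = 105.68°  ·
  (1,4): δ = 60.24°  ·
  (1,5): δ = 33.10°  ✓
  (1,6): δ = 92.74°  ·
  (2,3): δ = 145.90°  ·
  (2,4): δ = 100.46°  ·
  (2,5): δ = 7.12°  ✓
  (2,6): δ = 52.53°  ·
  (3,4): δ = 134.56°  ·
  (3,5): δ = 41.22°  ✓
  (3,6): δ = 18.42°  ✓
  (4,5): δ = 86.66°  ·
  (4,6): δ = 27.02°  ✓
  (5,6): δ = 120.35°  ·
antipodal pairs: 6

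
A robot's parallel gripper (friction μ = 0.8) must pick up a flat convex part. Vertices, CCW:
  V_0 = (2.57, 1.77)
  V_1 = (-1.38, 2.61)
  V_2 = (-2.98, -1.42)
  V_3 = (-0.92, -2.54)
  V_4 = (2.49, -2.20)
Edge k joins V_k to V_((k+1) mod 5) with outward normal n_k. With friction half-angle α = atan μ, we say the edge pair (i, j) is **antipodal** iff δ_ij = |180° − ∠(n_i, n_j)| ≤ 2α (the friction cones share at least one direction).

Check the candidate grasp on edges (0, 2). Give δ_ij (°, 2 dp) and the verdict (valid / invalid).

δ = 16.53°, valid

α = atan 0.8 = 38.66°;  2α = 77.32°
edge 0: e_0 = (-3.95, +0.84);  n_0 = (+0.2080, +0.9781)
edge 2: e_2 = (+2.06, -1.12);  n_2 = (-0.4777, -0.8785)
∠(n_0, n_2) = 163.47°
δ = |180° − 163.47°| = 16.53°
16.53° ≤ 2α = 77.32°  →  valid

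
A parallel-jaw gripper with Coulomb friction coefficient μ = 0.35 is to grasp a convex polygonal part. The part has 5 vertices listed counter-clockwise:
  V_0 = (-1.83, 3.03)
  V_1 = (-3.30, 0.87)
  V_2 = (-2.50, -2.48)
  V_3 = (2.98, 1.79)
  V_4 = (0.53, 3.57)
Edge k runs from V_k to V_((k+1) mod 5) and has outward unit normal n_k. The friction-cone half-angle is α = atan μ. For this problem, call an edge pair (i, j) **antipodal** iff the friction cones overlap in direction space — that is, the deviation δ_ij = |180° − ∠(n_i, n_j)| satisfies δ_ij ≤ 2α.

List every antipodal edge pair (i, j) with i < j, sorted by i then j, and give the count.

α = atan 0.35 = 19.29°;  2α = 38.58°
n_0 = (-0.8267, +0.5626)
n_1 = (-0.9727, -0.2323)
n_2 = (+0.6146, -0.7888)
n_3 = (+0.5878, +0.8090)
n_4 = (-0.2230, +0.9748)
  (0,1): δ = 132.33°  ·
  (0,2): δ = 17.84°  ✓
  (0,3): δ = 88.24°  ·
  (0,4): δ = 137.13°  ·
  (1,2): δ = 65.51°  ·
  (1,3): δ = 40.57°  ·
  (1,4): δ = 89.46°  ·
  (2,3): δ = 73.93°  ·
  (2,4): δ = 25.04°  ✓
  (3,4): δ = 131.11°  ·
antipodal pairs: 2

count = 2; pairs: (0,2), (2,4)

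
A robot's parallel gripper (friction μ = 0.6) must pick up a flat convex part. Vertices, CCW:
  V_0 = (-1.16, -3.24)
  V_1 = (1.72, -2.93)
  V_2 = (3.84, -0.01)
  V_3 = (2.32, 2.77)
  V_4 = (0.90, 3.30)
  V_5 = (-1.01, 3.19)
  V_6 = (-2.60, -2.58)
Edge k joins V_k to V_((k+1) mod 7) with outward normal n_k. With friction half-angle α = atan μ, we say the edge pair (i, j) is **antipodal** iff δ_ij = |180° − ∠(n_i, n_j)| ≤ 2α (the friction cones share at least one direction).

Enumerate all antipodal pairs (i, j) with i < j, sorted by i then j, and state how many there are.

count = 8; pairs: (0,3), (0,4), (1,4), (1,5), (2,5), (2,6), (3,6), (4,6)

α = atan 0.6 = 30.96°;  2α = 61.93°
n_0 = (+0.1070, -0.9943)
n_1 = (+0.8092, -0.5875)
n_2 = (+0.8774, +0.4797)
n_3 = (+0.3497, +0.9369)
n_4 = (-0.0575, +0.9983)
n_5 = (-0.9641, +0.2657)
n_6 = (-0.4167, -0.9091)
  (0,1): δ = 132.12°  ·
  (0,2): δ = 67.48°  ·
  (0,3): δ = 26.61°  ✓
  (0,4): δ = 2.85°  ✓
  (0,5): δ = 68.45°  ·
  (0,6): δ = 149.23°  ·
  (1,2): δ = 115.35°  ·
  (1,3): δ = 74.49°  ·
  (1,4): δ = 50.72°  ✓
  (1,5): δ = 20.57°  ✓
  (1,6): δ = 101.36°  ·
  (2,3): δ = 139.14°  ·
  (2,4): δ = 115.37°  ·
  (2,5): δ = 44.07°  ✓
  (2,6): δ = 36.71°  ✓
  (3,4): δ = 156.24°  ·
  (3,5): δ = 84.94°  ·
  (3,6): δ = 4.16°  ✓
  (4,5): δ = 108.70°  ·
  (4,6): δ = 27.92°  ✓
  (5,6): δ = 99.22°  ·
antipodal pairs: 8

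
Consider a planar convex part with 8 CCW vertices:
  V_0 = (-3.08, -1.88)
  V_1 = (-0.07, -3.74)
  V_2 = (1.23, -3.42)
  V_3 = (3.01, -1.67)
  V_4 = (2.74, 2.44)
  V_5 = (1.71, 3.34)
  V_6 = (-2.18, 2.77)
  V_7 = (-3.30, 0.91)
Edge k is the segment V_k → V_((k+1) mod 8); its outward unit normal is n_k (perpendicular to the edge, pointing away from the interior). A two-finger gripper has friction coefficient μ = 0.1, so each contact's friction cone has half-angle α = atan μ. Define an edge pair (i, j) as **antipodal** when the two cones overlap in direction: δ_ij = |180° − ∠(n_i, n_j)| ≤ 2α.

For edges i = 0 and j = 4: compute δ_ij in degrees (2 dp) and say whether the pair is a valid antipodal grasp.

α = atan 0.1 = 5.71°;  2α = 11.42°
edge 0: e_0 = (+3.01, -1.86);  n_0 = (-0.5257, -0.8507)
edge 4: e_4 = (-1.03, +0.90);  n_4 = (+0.6580, +0.7530)
∠(n_0, n_4) = 170.57°
δ = |180° − 170.57°| = 9.43°
9.43° ≤ 2α = 11.42°  →  valid

δ = 9.43°, valid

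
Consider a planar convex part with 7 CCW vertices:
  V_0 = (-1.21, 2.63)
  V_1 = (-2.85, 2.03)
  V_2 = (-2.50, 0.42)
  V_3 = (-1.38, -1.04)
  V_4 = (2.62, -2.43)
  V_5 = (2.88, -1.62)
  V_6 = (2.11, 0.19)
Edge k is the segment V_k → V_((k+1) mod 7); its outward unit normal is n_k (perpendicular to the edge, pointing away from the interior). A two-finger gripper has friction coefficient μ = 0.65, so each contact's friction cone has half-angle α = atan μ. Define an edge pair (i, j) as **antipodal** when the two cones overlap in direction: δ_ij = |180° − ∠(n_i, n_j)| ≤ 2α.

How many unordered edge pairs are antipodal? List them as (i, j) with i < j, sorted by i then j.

α = atan 0.65 = 33.02°;  2α = 66.05°
n_0 = (-0.3436, +0.9391)
n_1 = (-0.9772, -0.2124)
n_2 = (-0.7934, -0.6087)
n_3 = (-0.3282, -0.9446)
n_4 = (+0.9522, -0.3056)
n_5 = (+0.9202, +0.3915)
n_6 = (+0.5922, +0.8058)
  (0,1): δ = 97.83°  ·
  (0,2): δ = 72.60°  ·
  (0,3): δ = 39.26°  ✓
  (0,4): δ = 52.11°  ✓
  (0,5): δ = 92.95°  ·
  (0,6): δ = 123.59°  ·
  (1,2): δ = 154.77°  ·
  (1,3): δ = 121.43°  ·
  (1,4): δ = 30.06°  ✓
  (1,5): δ = 10.78°  ✓
  (1,6): δ = 41.42°  ✓
  (2,3): δ = 146.65°  ·
  (2,4): δ = 55.29°  ✓
  (2,5): δ = 14.45°  ✓
  (2,6): δ = 16.19°  ✓
  (3,4): δ = 88.63°  ·
  (3,5): δ = 47.79°  ✓
  (3,6): δ = 17.15°  ✓
  (4,5): δ = 139.16°  ·
  (4,6): δ = 108.52°  ·
  (5,6): δ = 149.36°  ·
antipodal pairs: 10

count = 10; pairs: (0,3), (0,4), (1,4), (1,5), (1,6), (2,4), (2,5), (2,6), (3,5), (3,6)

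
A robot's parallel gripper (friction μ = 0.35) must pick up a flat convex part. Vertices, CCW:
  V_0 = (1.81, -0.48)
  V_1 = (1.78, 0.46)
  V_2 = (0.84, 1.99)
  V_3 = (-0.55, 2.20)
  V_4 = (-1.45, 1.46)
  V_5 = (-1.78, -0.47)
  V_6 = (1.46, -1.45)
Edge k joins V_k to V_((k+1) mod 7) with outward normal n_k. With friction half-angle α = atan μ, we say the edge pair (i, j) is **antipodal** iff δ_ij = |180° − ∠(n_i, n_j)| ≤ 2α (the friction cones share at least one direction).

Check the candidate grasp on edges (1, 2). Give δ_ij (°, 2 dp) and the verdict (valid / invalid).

α = atan 0.35 = 19.29°;  2α = 38.58°
edge 1: e_1 = (-0.94, +1.53);  n_1 = (+0.8520, +0.5235)
edge 2: e_2 = (-1.39, +0.21);  n_2 = (+0.1494, +0.9888)
∠(n_1, n_2) = 49.84°
δ = |180° − 49.84°| = 130.16°
130.16° > 2α = 38.58°  →  invalid

δ = 130.16°, invalid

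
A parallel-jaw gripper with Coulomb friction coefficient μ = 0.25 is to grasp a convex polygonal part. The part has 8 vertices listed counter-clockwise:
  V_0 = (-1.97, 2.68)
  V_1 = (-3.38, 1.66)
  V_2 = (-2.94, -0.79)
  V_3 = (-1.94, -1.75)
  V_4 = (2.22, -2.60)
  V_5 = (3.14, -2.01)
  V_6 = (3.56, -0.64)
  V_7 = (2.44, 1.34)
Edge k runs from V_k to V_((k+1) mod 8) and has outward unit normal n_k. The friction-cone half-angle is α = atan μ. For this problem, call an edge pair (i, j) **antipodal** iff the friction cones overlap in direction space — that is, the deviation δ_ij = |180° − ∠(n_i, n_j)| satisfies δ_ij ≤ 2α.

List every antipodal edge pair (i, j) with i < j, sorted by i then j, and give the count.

α = atan 0.25 = 14.04°;  2α = 28.07°
n_0 = (-0.5861, +0.8102)
n_1 = (-0.9843, -0.1768)
n_2 = (-0.6925, -0.7214)
n_3 = (-0.2002, -0.9798)
n_4 = (+0.5398, -0.8418)
n_5 = (+0.9561, -0.2931)
n_6 = (+0.8704, +0.4923)
n_7 = (+0.2907, +0.9568)
  (0,1): δ = 115.70°  ·
  (0,2): δ = 79.71°  ·
  (0,3): δ = 47.43°  ·
  (0,4): δ = 3.21°  ✓
  (0,5): δ = 37.07°  ·
  (0,6): δ = 83.61°  ·
  (0,7): δ = 127.22°  ·
  (1,2): δ = 144.01°  ·
  (1,3): δ = 111.73°  ·
  (1,4): δ = 67.51°  ·
  (1,5): δ = 27.23°  ✓
  (1,6): δ = 19.31°  ✓
  (1,7): δ = 62.92°  ·
  (2,3): δ = 147.72°  ·
  (2,4): δ = 103.50°  ·
  (2,5): δ = 63.21°  ·
  (2,6): δ = 16.67°  ✓
  (2,7): δ = 26.93°  ✓
  (3,4): δ = 135.78°  ·
  (3,5): δ = 95.50°  ·
  (3,6): δ = 48.96°  ·
  (3,7): δ = 5.35°  ✓
  (4,5): δ = 139.72°  ·
  (4,6): δ = 93.18°  ·
  (4,7): δ = 49.57°  ·
  (5,6): δ = 133.46°  ·
  (5,7): δ = 89.86°  ·
  (6,7): δ = 136.40°  ·
antipodal pairs: 6

count = 6; pairs: (0,4), (1,5), (1,6), (2,6), (2,7), (3,7)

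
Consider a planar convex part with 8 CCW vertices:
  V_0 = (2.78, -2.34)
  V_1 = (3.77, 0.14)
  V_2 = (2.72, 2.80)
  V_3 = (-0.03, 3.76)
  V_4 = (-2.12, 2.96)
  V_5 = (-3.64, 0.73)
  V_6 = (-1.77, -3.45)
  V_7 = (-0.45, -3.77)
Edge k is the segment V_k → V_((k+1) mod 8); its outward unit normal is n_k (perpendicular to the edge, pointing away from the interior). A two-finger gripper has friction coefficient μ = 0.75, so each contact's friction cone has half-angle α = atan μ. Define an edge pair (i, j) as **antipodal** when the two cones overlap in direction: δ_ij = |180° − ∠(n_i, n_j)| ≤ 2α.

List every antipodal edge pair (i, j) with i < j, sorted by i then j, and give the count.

count = 13; pairs: (0,3), (0,4), (0,5), (1,4), (1,5), (1,6), (2,5), (2,6), (2,7), (3,6), (3,7), (4,6), (4,7)

α = atan 0.75 = 36.87°;  2α = 73.74°
n_0 = (+0.9287, -0.3707)
n_1 = (+0.9302, +0.3672)
n_2 = (+0.3296, +0.9441)
n_3 = (-0.3575, +0.9339)
n_4 = (-0.8263, +0.5632)
n_5 = (-0.9128, -0.4084)
n_6 = (-0.2356, -0.9719)
n_7 = (+0.4048, -0.9144)
  (0,1): δ = 136.70°  ·
  (0,2): δ = 87.48°  ·
  (0,3): δ = 47.29°  ✓
  (0,4): δ = 12.52°  ✓
  (0,5): δ = 45.86°  ✓
  (0,6): δ = 98.13°  ·
  (0,7): δ = 135.64°  ·
  (1,2): δ = 130.78°  ·
  (1,3): δ = 90.60°  ·
  (1,4): δ = 55.82°  ✓
  (1,5): δ = 2.56°  ✓
  (1,6): δ = 54.83°  ✓
  (1,7): δ = 92.34°  ·
  (2,3): δ = 139.81°  ·
  (2,4): δ = 105.04°  ·
  (2,5): δ = 46.65°  ✓
  (2,6): δ = 5.62°  ✓
  (2,7): δ = 43.12°  ✓
  (3,4): δ = 145.22°  ·
  (3,5): δ = 86.84°  ·
  (3,6): δ = 34.57°  ✓
  (3,7): δ = 2.93°  ✓
  (4,5): δ = 121.62°  ·
  (4,6): δ = 69.35°  ✓
  (4,7): δ = 31.84°  ✓
  (5,6): δ = 127.73°  ·
  (5,7): δ = 90.22°  ·
  (6,7): δ = 142.49°  ·
antipodal pairs: 13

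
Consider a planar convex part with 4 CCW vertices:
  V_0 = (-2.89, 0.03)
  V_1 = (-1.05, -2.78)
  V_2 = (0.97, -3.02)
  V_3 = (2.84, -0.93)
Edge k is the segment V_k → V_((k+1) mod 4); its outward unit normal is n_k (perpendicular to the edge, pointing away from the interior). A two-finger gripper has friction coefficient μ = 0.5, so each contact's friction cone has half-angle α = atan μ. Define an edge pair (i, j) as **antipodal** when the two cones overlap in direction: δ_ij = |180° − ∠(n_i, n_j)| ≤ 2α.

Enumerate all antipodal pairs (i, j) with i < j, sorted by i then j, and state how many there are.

count = 2; pairs: (0,3), (1,3)

α = atan 0.5 = 26.57°;  2α = 53.13°
n_0 = (-0.8366, -0.5478)
n_1 = (-0.1180, -0.9930)
n_2 = (+0.7452, -0.6668)
n_3 = (+0.1652, +0.9863)
  (0,1): δ = 129.99°  ·
  (0,2): δ = 75.04°  ·
  (0,3): δ = 47.27°  ✓
  (1,2): δ = 125.04°  ·
  (1,3): δ = 2.74°  ✓
  (2,3): δ = 57.69°  ·
antipodal pairs: 2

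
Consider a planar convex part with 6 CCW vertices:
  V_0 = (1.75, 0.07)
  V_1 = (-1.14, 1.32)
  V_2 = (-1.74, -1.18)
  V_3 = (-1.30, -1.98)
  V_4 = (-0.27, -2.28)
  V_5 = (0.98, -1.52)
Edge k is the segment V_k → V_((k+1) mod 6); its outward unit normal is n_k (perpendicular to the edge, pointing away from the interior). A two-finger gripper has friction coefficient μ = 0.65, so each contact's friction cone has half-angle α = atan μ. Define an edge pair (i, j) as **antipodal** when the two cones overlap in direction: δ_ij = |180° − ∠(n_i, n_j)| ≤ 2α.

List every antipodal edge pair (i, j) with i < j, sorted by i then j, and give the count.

α = atan 0.65 = 33.02°;  2α = 66.05°
n_0 = (+0.3970, +0.9178)
n_1 = (-0.9724, +0.2334)
n_2 = (-0.8762, -0.4819)
n_3 = (-0.2796, -0.9601)
n_4 = (+0.5195, -0.8545)
n_5 = (+0.9000, -0.4359)
  (0,1): δ = 80.11°  ·
  (0,2): δ = 37.80°  ✓
  (0,3): δ = 7.15°  ✓
  (0,4): δ = 54.69°  ✓
  (0,5): δ = 87.55°  ·
  (1,2): δ = 137.69°  ·
  (1,3): δ = 92.74°  ·
  (1,4): δ = 45.20°  ✓
  (1,5): δ = 12.34°  ✓
  (2,3): δ = 135.05°  ·
  (2,4): δ = 87.51°  ·
  (2,5): δ = 54.65°  ✓
  (3,4): δ = 132.46°  ·
  (3,5): δ = 99.60°  ·
  (4,5): δ = 147.14°  ·
antipodal pairs: 6

count = 6; pairs: (0,2), (0,3), (0,4), (1,4), (1,5), (2,5)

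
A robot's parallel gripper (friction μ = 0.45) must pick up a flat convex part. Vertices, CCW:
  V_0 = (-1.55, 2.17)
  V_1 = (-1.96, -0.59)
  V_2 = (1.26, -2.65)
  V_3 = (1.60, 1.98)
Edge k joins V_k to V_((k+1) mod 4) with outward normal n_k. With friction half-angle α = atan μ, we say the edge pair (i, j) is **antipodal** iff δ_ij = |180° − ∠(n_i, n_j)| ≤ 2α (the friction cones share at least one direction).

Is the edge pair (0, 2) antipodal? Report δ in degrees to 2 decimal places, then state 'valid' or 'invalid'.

δ = 4.25°, valid

α = atan 0.45 = 24.23°;  2α = 48.46°
edge 0: e_0 = (-0.41, -2.76);  n_0 = (-0.9891, +0.1469)
edge 2: e_2 = (+0.34, +4.63);  n_2 = (+0.9973, -0.0732)
∠(n_0, n_2) = 175.75°
δ = |180° − 175.75°| = 4.25°
4.25° ≤ 2α = 48.46°  →  valid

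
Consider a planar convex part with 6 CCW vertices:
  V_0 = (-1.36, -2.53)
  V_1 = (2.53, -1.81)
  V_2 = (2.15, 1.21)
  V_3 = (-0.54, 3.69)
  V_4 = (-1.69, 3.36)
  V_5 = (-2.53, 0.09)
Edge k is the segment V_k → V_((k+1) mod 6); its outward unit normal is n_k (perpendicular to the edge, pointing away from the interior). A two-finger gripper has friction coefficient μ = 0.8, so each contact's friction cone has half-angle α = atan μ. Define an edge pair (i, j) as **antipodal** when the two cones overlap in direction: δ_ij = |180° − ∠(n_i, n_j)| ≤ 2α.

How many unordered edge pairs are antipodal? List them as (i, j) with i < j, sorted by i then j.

count = 7; pairs: (0,2), (0,3), (0,4), (1,4), (1,5), (2,4), (2,5)

α = atan 0.8 = 38.66°;  2α = 77.32°
n_0 = (+0.1820, -0.9833)
n_1 = (+0.9922, +0.1248)
n_2 = (+0.6778, +0.7352)
n_3 = (-0.2758, +0.9612)
n_4 = (-0.9686, +0.2488)
n_5 = (-0.9131, -0.4078)
  (0,1): δ = 93.31°  ·
  (0,2): δ = 53.16°  ✓
  (0,3): δ = 5.52°  ✓
  (0,4): δ = 65.11°  ✓
  (0,5): δ = 103.58°  ·
  (1,2): δ = 139.85°  ·
  (1,3): δ = 81.16°  ·
  (1,4): δ = 21.58°  ✓
  (1,5): δ = 16.89°  ✓
  (2,3): δ = 121.31°  ·
  (2,4): δ = 61.73°  ✓
  (2,5): δ = 23.26°  ✓
  (3,4): δ = 120.42°  ·
  (3,5): δ = 81.95°  ·
  (4,5): δ = 141.53°  ·
antipodal pairs: 7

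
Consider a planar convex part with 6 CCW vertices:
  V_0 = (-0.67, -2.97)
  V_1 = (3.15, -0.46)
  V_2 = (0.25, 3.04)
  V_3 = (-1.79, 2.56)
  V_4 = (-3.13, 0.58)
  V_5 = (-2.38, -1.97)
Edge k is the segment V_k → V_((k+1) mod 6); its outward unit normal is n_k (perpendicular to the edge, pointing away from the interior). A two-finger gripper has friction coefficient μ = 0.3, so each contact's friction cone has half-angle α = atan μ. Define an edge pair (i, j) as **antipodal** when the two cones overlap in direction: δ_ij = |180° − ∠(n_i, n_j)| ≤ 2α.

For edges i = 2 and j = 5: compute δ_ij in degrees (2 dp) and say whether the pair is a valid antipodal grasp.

δ = 43.56°, invalid

α = atan 0.3 = 16.70°;  2α = 33.40°
edge 2: e_2 = (-2.04, -0.48);  n_2 = (-0.2290, +0.9734)
edge 5: e_5 = (+1.71, -1.00);  n_5 = (-0.5048, -0.8632)
∠(n_2, n_5) = 136.44°
δ = |180° − 136.44°| = 43.56°
43.56° > 2α = 33.40°  →  invalid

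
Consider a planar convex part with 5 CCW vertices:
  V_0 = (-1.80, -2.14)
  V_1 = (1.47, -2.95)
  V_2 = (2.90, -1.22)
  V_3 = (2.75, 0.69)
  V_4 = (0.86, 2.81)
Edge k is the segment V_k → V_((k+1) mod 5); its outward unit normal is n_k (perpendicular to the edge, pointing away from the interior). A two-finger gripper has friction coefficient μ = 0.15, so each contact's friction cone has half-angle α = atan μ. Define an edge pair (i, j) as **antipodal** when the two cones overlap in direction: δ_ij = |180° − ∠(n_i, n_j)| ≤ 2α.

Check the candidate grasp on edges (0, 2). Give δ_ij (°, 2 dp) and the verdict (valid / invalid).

δ = 71.60°, invalid

α = atan 0.15 = 8.53°;  2α = 17.06°
edge 0: e_0 = (+3.27, -0.81);  n_0 = (-0.2404, -0.9707)
edge 2: e_2 = (-0.15, +1.91);  n_2 = (+0.9969, +0.0783)
∠(n_0, n_2) = 108.40°
δ = |180° − 108.40°| = 71.60°
71.60° > 2α = 17.06°  →  invalid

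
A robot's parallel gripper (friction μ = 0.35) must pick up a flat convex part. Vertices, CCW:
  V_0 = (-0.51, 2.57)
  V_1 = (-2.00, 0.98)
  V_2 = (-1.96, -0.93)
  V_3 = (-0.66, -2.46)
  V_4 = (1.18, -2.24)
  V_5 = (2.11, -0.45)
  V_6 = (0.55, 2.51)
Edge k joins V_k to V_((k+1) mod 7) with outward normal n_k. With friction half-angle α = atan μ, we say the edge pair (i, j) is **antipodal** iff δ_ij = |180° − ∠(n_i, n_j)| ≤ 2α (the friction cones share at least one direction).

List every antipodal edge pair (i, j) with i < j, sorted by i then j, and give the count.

count = 5; pairs: (0,4), (1,4), (1,5), (2,5), (3,6)

α = atan 0.35 = 19.29°;  2α = 38.58°
n_0 = (-0.7297, +0.6838)
n_1 = (-0.9998, -0.0209)
n_2 = (-0.7621, -0.6475)
n_3 = (+0.1187, -0.9929)
n_4 = (+0.8874, -0.4610)
n_5 = (+0.8847, +0.4662)
n_6 = (+0.0565, +0.9984)
  (0,1): δ = 135.66°  ·
  (0,2): δ = 96.51°  ·
  (0,3): δ = 40.04°  ·
  (0,4): δ = 15.69°  ✓
  (0,5): δ = 70.93°  ·
  (0,6): δ = 129.90°  ·
  (1,2): δ = 140.85°  ·
  (1,3): δ = 84.38°  ·
  (1,4): δ = 28.65°  ✓
  (1,5): δ = 26.59°  ✓
  (1,6): δ = 85.56°  ·
  (2,3): δ = 123.54°  ·
  (2,4): δ = 67.81°  ·
  (2,5): δ = 12.56°  ✓
  (2,6): δ = 46.41°  ·
  (3,4): δ = 124.27°  ·
  (3,5): δ = 69.03°  ·
  (3,6): δ = 10.06°  ✓
  (4,5): δ = 124.76°  ·
  (4,6): δ = 65.79°  ·
  (5,6): δ = 121.03°  ·
antipodal pairs: 5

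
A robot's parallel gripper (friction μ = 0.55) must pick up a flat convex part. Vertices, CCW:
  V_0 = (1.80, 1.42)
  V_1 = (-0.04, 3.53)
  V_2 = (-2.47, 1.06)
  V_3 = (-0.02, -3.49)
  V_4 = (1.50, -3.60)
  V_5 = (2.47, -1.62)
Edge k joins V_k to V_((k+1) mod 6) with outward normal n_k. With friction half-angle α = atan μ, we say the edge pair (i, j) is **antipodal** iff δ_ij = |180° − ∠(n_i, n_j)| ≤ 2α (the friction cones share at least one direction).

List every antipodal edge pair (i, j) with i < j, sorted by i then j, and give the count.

count = 7; pairs: (0,2), (0,3), (1,3), (1,4), (1,5), (2,4), (2,5)

α = atan 0.55 = 28.81°;  2α = 57.62°
n_0 = (+0.7537, +0.6572)
n_1 = (-0.7129, +0.7013)
n_2 = (-0.8805, -0.4741)
n_3 = (-0.0722, -0.9974)
n_4 = (+0.8980, -0.4399)
n_5 = (+0.9766, +0.2152)
  (0,1): δ = 85.62°  ·
  (0,2): δ = 12.79°  ✓
  (0,3): δ = 44.77°  ✓
  (0,4): δ = 112.81°  ·
  (0,5): δ = 151.34°  ·
  (1,2): δ = 107.17°  ·
  (1,3): δ = 49.61°  ✓
  (1,4): δ = 18.43°  ✓
  (1,5): δ = 56.96°  ✓
  (2,3): δ = 122.44°  ·
  (2,4): δ = 54.40°  ✓
  (2,5): δ = 15.87°  ✓
  (3,4): δ = 111.96°  ·
  (3,5): δ = 73.43°  ·
  (4,5): δ = 141.47°  ·
antipodal pairs: 7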